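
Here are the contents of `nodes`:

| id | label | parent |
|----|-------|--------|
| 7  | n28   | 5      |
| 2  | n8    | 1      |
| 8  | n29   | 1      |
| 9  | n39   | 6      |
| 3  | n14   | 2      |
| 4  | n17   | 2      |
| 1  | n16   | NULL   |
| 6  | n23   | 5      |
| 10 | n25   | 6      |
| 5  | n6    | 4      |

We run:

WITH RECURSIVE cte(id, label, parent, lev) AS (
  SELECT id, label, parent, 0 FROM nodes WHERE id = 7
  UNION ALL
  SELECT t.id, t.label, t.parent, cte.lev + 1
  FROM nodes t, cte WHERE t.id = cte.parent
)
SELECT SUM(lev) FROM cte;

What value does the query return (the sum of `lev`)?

10

Base: id=7 (n28), parent=5, lev 0.
Iteration 1: join on id=5 -> n6 (id 5, parent=4, lev 1).
Iteration 2: join on id=4 -> n17 (id 4, parent=2, lev 2).
Iteration 3: join on id=2 -> n8 (id 2, parent=1, lev 3).
Iteration 4: join on id=1 -> n16 (id 1, parent=NULL, lev 4).
Iteration 5: parent is NULL; no match; recursion stops.
SUM(lev) = 0 + 1 + 2 + 3 + 4 = 10.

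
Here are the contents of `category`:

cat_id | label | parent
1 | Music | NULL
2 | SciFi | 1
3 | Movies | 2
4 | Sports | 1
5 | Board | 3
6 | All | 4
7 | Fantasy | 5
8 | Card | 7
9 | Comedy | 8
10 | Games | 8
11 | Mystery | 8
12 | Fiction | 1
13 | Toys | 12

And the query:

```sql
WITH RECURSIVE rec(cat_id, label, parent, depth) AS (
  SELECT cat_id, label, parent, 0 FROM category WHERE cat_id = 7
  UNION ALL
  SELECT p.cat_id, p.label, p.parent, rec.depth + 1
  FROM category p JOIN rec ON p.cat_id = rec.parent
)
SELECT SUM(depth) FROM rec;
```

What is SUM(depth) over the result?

Base: cat_id=7 (Fantasy), parent=5, depth 0.
Iteration 1: join on cat_id=5 -> Board (id 5, parent=3, depth 1).
Iteration 2: join on cat_id=3 -> Movies (id 3, parent=2, depth 2).
Iteration 3: join on cat_id=2 -> SciFi (id 2, parent=1, depth 3).
Iteration 4: join on cat_id=1 -> Music (id 1, parent=NULL, depth 4).
Iteration 5: parent is NULL; no match; recursion stops.
SUM(depth) = 0 + 1 + 2 + 3 + 4 = 10.

10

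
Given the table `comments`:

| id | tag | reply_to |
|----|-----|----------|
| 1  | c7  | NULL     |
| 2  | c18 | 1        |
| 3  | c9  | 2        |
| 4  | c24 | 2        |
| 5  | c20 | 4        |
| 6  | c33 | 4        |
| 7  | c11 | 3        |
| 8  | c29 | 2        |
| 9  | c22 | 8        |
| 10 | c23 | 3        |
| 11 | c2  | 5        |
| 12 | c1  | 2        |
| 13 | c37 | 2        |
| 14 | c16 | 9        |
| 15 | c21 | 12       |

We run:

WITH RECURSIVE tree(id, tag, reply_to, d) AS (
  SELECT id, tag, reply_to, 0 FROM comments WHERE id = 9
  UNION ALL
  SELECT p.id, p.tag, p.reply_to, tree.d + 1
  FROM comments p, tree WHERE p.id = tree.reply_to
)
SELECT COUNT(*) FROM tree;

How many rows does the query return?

4

Base: id=9 (c22), reply_to=8, d 0.
Iteration 1: join on id=8 -> c29 (id 8, reply_to=2, d 1).
Iteration 2: join on id=2 -> c18 (id 2, reply_to=1, d 2).
Iteration 3: join on id=1 -> c7 (id 1, reply_to=NULL, d 3).
Iteration 4: reply_to is NULL; no match; recursion stops.
Total rows emitted: 4.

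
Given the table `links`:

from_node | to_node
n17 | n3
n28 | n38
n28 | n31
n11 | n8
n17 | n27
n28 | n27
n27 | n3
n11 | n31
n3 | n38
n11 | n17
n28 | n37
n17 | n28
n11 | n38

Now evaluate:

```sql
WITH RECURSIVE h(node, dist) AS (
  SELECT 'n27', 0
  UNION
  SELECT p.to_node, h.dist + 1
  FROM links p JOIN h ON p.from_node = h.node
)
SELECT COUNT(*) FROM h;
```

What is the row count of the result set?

3

Base: (n27, dist=0).
Iteration 1: edges from {n27} -> (n3, dist=1).
Iteration 2: edges from {n3} -> (n38, dist=2).
Iteration 3: no outgoing edges from {n38}; recursion stops.
Total rows emitted: 3.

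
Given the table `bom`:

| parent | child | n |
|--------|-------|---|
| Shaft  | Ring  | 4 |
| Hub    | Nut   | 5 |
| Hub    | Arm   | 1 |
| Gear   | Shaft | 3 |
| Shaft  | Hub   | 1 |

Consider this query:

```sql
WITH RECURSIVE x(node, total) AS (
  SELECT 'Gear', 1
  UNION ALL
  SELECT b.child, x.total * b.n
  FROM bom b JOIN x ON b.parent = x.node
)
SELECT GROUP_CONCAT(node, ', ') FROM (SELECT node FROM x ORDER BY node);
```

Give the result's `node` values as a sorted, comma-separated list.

Arm, Gear, Hub, Nut, Ring, Shaft

Base: (Gear, total=1).
Iteration 1: components of {Gear} -> Shaft = 1*3 = 3.
Iteration 2: components of {Shaft} -> Hub = 3*1 = 3, Ring = 3*4 = 12.
Iteration 3: components of {Hub,Ring} -> Arm = 3*1 = 3, Nut = 3*5 = 15.
Iteration 4: no further components; recursion stops.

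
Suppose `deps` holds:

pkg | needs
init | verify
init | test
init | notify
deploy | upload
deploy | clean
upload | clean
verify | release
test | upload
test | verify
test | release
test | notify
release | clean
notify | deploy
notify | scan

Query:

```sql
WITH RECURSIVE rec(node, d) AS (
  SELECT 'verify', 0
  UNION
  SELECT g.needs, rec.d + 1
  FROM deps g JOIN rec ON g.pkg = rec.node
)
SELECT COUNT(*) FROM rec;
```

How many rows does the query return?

3

Base: (verify, d=0).
Iteration 1: edges from {verify} -> (release, d=1).
Iteration 2: edges from {release} -> (clean, d=2).
Iteration 3: no outgoing edges from {clean}; recursion stops.
Total rows emitted: 3.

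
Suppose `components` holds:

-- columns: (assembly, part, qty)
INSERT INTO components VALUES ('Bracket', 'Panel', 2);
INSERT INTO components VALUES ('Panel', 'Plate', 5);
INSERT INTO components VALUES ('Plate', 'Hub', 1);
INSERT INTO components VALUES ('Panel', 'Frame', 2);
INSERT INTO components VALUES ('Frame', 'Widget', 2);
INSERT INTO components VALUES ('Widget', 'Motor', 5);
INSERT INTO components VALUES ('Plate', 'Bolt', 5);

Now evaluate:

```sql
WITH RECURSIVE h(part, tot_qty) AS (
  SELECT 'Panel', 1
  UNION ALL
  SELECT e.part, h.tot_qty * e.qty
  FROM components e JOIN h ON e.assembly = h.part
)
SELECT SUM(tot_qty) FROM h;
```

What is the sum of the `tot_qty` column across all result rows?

Base: (Panel, tot_qty=1).
Iteration 1: components of {Panel} -> Frame = 1*2 = 2, Plate = 1*5 = 5.
Iteration 2: components of {Frame,Plate} -> Bolt = 5*5 = 25, Hub = 5*1 = 5, Widget = 2*2 = 4.
Iteration 3: components of {Bolt,Hub,Widget} -> Motor = 4*5 = 20.
Iteration 4: no further components; recursion stops.
SUM(tot_qty) = 1 + 5 + 2 + 5 + 25 + 4 + 20 = 62.

62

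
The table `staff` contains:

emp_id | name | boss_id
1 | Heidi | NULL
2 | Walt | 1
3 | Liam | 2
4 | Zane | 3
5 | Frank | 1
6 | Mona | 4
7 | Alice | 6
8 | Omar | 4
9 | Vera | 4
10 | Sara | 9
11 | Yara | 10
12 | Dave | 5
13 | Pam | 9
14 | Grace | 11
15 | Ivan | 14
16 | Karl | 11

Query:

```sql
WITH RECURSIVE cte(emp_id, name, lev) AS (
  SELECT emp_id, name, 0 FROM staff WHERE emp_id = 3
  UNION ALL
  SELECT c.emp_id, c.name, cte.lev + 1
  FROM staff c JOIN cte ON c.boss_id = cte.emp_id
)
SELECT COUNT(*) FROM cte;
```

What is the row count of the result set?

12

Base: emp_id=3 (Liam) at lev 0.
Iteration 1: rows with boss_id in {3} -> Zane (id 4, lev 1).
Iteration 2: rows with boss_id in {4} -> Mona (id 6, lev 2), Omar (id 8, lev 2), Vera (id 9, lev 2).
Iteration 3: rows with boss_id in {6,8,9} -> Alice (id 7, lev 3), Sara (id 10, lev 3), Pam (id 13, lev 3).
Iteration 4: rows with boss_id in {7,10,13} -> Yara (id 11, lev 4).
Iteration 5: rows with boss_id in {11} -> Grace (id 14, lev 5), Karl (id 16, lev 5).
Iteration 6: rows with boss_id in {14,16} -> Ivan (id 15, lev 6).
Iteration 7: no rows with boss_id in {15}; recursion stops.
Total rows emitted: 12.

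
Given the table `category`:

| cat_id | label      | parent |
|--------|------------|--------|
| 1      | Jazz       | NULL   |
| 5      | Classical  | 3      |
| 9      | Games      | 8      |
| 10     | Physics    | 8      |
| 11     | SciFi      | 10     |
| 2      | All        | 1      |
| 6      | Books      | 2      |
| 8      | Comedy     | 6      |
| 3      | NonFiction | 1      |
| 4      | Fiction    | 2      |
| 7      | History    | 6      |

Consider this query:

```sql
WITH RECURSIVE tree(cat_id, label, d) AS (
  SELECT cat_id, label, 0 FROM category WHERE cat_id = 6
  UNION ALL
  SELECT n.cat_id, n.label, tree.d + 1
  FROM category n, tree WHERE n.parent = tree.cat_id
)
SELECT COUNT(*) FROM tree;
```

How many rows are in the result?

Base: cat_id=6 (Books) at d 0.
Iteration 1: rows with parent in {6} -> History (id 7, d 1), Comedy (id 8, d 1).
Iteration 2: rows with parent in {7,8} -> Games (id 9, d 2), Physics (id 10, d 2).
Iteration 3: rows with parent in {9,10} -> SciFi (id 11, d 3).
Iteration 4: no rows with parent in {11}; recursion stops.
Total rows emitted: 6.

6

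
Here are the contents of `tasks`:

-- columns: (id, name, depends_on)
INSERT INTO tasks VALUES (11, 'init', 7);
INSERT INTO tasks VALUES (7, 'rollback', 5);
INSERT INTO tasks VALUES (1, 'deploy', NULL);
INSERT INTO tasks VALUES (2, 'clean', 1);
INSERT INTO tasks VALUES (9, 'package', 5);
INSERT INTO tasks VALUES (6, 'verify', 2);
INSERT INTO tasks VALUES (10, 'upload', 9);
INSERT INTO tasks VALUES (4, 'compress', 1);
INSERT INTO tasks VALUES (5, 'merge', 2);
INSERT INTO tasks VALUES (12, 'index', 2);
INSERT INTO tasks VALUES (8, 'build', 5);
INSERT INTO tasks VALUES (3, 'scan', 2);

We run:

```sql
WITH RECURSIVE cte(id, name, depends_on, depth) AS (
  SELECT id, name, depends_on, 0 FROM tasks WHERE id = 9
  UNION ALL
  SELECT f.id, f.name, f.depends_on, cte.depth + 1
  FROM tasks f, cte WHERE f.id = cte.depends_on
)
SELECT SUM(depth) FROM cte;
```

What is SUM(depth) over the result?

6

Base: id=9 (package), depends_on=5, depth 0.
Iteration 1: join on id=5 -> merge (id 5, depends_on=2, depth 1).
Iteration 2: join on id=2 -> clean (id 2, depends_on=1, depth 2).
Iteration 3: join on id=1 -> deploy (id 1, depends_on=NULL, depth 3).
Iteration 4: depends_on is NULL; no match; recursion stops.
SUM(depth) = 0 + 1 + 2 + 3 = 6.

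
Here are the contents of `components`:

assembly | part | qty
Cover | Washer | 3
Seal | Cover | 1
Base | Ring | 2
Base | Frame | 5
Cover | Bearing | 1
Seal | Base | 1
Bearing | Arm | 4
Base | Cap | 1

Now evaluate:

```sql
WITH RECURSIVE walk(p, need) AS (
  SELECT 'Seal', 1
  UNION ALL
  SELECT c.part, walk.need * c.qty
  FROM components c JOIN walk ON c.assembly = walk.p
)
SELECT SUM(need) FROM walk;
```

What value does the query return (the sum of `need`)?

Base: (Seal, need=1).
Iteration 1: components of {Seal} -> Base = 1*1 = 1, Cover = 1*1 = 1.
Iteration 2: components of {Base,Cover} -> Bearing = 1*1 = 1, Cap = 1*1 = 1, Frame = 1*5 = 5, Ring = 1*2 = 2, Washer = 1*3 = 3.
Iteration 3: components of {Bearing,Cap,Frame,Ring,Washer} -> Arm = 1*4 = 4.
Iteration 4: no further components; recursion stops.
SUM(need) = 1 + 1 + 1 + 3 + 1 + 5 + 2 + 1 + 4 = 19.

19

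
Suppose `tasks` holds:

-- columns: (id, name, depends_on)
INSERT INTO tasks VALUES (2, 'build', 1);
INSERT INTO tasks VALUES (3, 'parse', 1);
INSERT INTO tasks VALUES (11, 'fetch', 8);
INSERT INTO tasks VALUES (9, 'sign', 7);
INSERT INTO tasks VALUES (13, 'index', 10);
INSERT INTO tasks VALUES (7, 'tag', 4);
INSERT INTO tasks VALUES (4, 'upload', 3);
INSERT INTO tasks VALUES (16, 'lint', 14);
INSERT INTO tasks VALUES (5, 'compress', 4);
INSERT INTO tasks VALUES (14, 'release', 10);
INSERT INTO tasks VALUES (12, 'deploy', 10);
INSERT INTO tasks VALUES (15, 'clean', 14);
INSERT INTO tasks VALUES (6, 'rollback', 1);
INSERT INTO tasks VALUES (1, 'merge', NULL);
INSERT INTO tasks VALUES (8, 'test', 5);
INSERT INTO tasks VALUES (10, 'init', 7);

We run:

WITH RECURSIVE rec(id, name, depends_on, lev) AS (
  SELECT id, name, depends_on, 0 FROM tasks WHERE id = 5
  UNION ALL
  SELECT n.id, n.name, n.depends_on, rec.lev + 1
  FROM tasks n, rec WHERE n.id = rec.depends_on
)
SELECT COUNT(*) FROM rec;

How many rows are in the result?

Base: id=5 (compress), depends_on=4, lev 0.
Iteration 1: join on id=4 -> upload (id 4, depends_on=3, lev 1).
Iteration 2: join on id=3 -> parse (id 3, depends_on=1, lev 2).
Iteration 3: join on id=1 -> merge (id 1, depends_on=NULL, lev 3).
Iteration 4: depends_on is NULL; no match; recursion stops.
Total rows emitted: 4.

4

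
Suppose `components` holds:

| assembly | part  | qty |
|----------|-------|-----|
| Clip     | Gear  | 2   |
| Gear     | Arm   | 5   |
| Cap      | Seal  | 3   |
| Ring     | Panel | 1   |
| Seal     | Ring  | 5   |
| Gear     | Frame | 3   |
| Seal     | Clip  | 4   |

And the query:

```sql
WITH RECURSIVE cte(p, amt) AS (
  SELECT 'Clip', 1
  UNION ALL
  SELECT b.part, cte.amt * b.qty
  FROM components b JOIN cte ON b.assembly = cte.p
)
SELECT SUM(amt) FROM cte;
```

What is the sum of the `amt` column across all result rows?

19

Base: (Clip, amt=1).
Iteration 1: components of {Clip} -> Gear = 1*2 = 2.
Iteration 2: components of {Gear} -> Arm = 2*5 = 10, Frame = 2*3 = 6.
Iteration 3: no further components; recursion stops.
SUM(amt) = 1 + 2 + 6 + 10 = 19.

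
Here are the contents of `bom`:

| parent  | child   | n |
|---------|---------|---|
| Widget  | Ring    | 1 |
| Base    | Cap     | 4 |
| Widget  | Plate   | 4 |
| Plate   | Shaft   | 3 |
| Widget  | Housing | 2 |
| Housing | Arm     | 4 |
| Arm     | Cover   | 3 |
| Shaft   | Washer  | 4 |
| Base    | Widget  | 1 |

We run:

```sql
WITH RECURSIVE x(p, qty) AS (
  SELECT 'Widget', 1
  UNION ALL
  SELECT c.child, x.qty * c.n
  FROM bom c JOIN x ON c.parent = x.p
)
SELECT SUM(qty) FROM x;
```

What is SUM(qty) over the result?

100

Base: (Widget, qty=1).
Iteration 1: components of {Widget} -> Housing = 1*2 = 2, Plate = 1*4 = 4, Ring = 1*1 = 1.
Iteration 2: components of {Housing,Plate,Ring} -> Arm = 2*4 = 8, Shaft = 4*3 = 12.
Iteration 3: components of {Arm,Shaft} -> Cover = 8*3 = 24, Washer = 12*4 = 48.
Iteration 4: no further components; recursion stops.
SUM(qty) = 1 + 4 + 2 + 1 + 12 + 8 + 48 + 24 = 100.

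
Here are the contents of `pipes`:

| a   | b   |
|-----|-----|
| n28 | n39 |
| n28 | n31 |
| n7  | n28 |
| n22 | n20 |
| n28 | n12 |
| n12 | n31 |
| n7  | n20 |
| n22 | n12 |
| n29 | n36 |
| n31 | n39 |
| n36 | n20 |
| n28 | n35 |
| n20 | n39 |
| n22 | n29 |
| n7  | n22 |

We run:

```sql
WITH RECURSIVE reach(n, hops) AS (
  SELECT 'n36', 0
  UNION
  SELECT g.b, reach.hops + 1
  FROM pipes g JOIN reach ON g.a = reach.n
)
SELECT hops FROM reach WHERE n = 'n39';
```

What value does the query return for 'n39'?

Base: (n36, hops=0).
Iteration 1: edges from {n36} -> (n20, hops=1).
Iteration 2: edges from {n20} -> (n39, hops=2).
Iteration 3: no outgoing edges from {n39}; recursion stops.

2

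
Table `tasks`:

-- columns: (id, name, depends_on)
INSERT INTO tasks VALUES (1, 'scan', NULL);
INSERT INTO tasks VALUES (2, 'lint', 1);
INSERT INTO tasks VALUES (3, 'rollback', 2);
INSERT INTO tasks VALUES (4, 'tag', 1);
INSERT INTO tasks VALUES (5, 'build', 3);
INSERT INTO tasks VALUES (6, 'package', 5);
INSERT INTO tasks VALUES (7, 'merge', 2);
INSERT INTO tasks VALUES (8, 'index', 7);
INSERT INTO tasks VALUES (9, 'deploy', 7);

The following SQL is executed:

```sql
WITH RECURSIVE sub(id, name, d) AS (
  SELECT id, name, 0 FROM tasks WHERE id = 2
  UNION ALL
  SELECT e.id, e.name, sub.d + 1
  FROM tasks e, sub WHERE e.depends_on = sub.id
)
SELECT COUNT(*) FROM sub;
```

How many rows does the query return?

7

Base: id=2 (lint) at d 0.
Iteration 1: rows with depends_on in {2} -> rollback (id 3, d 1), merge (id 7, d 1).
Iteration 2: rows with depends_on in {3,7} -> build (id 5, d 2), index (id 8, d 2), deploy (id 9, d 2).
Iteration 3: rows with depends_on in {5,8,9} -> package (id 6, d 3).
Iteration 4: no rows with depends_on in {6}; recursion stops.
Total rows emitted: 7.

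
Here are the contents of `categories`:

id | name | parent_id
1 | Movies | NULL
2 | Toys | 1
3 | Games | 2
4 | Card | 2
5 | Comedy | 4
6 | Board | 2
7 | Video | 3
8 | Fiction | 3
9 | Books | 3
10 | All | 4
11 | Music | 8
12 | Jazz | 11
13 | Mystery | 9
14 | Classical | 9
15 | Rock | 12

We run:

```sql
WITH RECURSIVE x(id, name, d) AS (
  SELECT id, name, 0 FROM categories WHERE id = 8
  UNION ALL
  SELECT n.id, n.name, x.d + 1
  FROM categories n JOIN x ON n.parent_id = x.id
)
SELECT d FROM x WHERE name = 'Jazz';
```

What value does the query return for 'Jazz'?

2

Base: id=8 (Fiction) at d 0.
Iteration 1: rows with parent_id in {8} -> Music (id 11, d 1).
Iteration 2: rows with parent_id in {11} -> Jazz (id 12, d 2).
Iteration 3: rows with parent_id in {12} -> Rock (id 15, d 3).
Iteration 4: no rows with parent_id in {15}; recursion stops.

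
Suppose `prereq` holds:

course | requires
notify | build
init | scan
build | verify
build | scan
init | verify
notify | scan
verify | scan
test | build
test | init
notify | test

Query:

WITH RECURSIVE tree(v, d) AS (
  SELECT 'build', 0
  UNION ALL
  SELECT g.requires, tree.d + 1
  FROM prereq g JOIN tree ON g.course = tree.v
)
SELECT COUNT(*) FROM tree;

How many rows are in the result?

4

Base: (build, d=0).
Iteration 1: edges from {build} -> (scan, d=1), (verify, d=1).
Iteration 2: edges from {scan,verify} -> (scan, d=2).
Iteration 3: no outgoing edges from {scan}; recursion stops.
Total rows emitted: 4.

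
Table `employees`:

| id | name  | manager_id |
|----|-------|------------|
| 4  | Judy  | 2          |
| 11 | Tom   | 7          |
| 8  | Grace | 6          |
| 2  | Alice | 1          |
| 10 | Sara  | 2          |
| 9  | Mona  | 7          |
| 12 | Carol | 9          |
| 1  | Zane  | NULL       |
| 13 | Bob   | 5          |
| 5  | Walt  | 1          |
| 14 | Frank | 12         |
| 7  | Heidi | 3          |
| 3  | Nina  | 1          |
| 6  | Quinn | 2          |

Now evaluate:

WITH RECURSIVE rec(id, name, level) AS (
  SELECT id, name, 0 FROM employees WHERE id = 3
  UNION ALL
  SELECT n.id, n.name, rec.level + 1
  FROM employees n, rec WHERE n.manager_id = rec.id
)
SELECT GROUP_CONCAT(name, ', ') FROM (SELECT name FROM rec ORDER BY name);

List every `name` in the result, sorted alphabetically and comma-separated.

Base: id=3 (Nina) at level 0.
Iteration 1: rows with manager_id in {3} -> Heidi (id 7, level 1).
Iteration 2: rows with manager_id in {7} -> Mona (id 9, level 2), Tom (id 11, level 2).
Iteration 3: rows with manager_id in {9,11} -> Carol (id 12, level 3).
Iteration 4: rows with manager_id in {12} -> Frank (id 14, level 4).
Iteration 5: no rows with manager_id in {14}; recursion stops.

Carol, Frank, Heidi, Mona, Nina, Tom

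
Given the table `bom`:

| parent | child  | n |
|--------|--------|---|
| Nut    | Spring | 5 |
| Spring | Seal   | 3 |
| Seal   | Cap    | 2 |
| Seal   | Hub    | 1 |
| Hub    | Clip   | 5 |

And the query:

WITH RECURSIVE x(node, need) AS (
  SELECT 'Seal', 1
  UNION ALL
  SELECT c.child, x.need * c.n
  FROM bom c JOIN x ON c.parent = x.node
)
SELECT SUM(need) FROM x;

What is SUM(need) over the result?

9

Base: (Seal, need=1).
Iteration 1: components of {Seal} -> Cap = 1*2 = 2, Hub = 1*1 = 1.
Iteration 2: components of {Cap,Hub} -> Clip = 1*5 = 5.
Iteration 3: no further components; recursion stops.
SUM(need) = 1 + 2 + 1 + 5 = 9.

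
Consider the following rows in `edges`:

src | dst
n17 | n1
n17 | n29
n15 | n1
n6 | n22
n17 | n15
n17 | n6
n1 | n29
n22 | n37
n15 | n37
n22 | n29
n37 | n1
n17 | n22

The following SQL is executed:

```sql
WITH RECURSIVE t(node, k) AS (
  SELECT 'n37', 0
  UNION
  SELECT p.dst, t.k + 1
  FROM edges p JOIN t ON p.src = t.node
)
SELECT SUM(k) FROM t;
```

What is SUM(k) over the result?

Base: (n37, k=0).
Iteration 1: edges from {n37} -> (n1, k=1).
Iteration 2: edges from {n1} -> (n29, k=2).
Iteration 3: no outgoing edges from {n29}; recursion stops.
SUM(k) = 0 + 1 + 2 = 3.

3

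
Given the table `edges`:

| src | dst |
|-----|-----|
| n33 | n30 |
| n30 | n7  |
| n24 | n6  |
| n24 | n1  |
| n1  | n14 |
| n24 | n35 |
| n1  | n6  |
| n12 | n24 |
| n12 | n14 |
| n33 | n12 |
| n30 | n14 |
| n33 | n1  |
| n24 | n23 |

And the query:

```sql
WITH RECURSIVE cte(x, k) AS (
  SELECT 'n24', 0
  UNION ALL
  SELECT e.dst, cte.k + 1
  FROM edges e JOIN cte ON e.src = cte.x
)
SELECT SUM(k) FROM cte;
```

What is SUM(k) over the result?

Base: (n24, k=0).
Iteration 1: edges from {n24} -> (n1, k=1), (n23, k=1), (n35, k=1), (n6, k=1).
Iteration 2: edges from {n1,n23,n35,n6} -> (n14, k=2), (n6, k=2).
Iteration 3: no outgoing edges from {n14,n6}; recursion stops.
SUM(k) = 0 + 1 + 1 + 1 + 1 + 2 + 2 = 8.

8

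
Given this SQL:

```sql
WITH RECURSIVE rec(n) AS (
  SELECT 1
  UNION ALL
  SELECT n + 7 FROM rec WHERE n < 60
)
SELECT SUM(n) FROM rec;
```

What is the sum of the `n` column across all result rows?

Base: n=1.
Iteration 1: 1 < 60 holds -> n = 1 + 7 = 8.
Iteration 2: 8 < 60 holds -> n = 8 + 7 = 15.
Iteration 3: 15 < 60 holds -> n = 15 + 7 = 22.
Iteration 4: 22 < 60 holds -> n = 22 + 7 = 29.
Iteration 5: 29 < 60 holds -> n = 29 + 7 = 36.
Iteration 6: 36 < 60 holds -> n = 36 + 7 = 43.
Iteration 7: 43 < 60 holds -> n = 43 + 7 = 50.
Iteration 8: 50 < 60 holds -> n = 50 + 7 = 57.
Iteration 9: 57 < 60 holds -> n = 57 + 7 = 64.
Iteration 10: 64 < 60 fails; recursion stops.
SUM(n) = 1 + 8 + 15 + 22 + 29 + 36 + 43 + 50 + 57 + 64 = 325.

325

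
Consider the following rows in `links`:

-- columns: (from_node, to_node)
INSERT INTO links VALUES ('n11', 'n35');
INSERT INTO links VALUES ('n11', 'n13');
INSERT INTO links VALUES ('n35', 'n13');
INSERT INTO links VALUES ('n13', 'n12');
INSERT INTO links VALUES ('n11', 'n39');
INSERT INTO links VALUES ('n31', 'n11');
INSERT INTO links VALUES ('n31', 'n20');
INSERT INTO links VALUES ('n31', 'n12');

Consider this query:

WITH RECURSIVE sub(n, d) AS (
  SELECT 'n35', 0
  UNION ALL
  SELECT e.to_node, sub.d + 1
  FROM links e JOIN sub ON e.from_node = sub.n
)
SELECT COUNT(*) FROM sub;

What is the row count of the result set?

Base: (n35, d=0).
Iteration 1: edges from {n35} -> (n13, d=1).
Iteration 2: edges from {n13} -> (n12, d=2).
Iteration 3: no outgoing edges from {n12}; recursion stops.
Total rows emitted: 3.

3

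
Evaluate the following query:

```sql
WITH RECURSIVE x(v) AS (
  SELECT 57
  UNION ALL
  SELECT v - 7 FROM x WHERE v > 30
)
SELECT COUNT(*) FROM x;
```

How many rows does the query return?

5

Base: v=57.
Iteration 1: 57 > 30 holds -> v = 57 - 7 = 50.
Iteration 2: 50 > 30 holds -> v = 50 - 7 = 43.
Iteration 3: 43 > 30 holds -> v = 43 - 7 = 36.
Iteration 4: 36 > 30 holds -> v = 36 - 7 = 29.
Iteration 5: 29 > 30 fails; recursion stops.
Total rows emitted: 5.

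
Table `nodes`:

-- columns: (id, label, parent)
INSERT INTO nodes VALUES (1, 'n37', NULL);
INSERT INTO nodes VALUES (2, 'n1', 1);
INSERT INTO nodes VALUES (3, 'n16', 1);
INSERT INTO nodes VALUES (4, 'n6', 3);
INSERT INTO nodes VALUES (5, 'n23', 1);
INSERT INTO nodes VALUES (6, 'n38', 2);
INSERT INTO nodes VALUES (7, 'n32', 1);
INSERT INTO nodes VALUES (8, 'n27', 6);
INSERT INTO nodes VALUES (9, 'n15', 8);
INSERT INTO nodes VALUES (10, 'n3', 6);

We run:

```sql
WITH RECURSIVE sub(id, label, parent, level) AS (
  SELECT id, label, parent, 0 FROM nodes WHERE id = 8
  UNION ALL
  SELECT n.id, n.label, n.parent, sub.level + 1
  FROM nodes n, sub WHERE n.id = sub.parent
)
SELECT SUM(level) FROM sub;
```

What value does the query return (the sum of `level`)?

Base: id=8 (n27), parent=6, level 0.
Iteration 1: join on id=6 -> n38 (id 6, parent=2, level 1).
Iteration 2: join on id=2 -> n1 (id 2, parent=1, level 2).
Iteration 3: join on id=1 -> n37 (id 1, parent=NULL, level 3).
Iteration 4: parent is NULL; no match; recursion stops.
SUM(level) = 0 + 1 + 2 + 3 = 6.

6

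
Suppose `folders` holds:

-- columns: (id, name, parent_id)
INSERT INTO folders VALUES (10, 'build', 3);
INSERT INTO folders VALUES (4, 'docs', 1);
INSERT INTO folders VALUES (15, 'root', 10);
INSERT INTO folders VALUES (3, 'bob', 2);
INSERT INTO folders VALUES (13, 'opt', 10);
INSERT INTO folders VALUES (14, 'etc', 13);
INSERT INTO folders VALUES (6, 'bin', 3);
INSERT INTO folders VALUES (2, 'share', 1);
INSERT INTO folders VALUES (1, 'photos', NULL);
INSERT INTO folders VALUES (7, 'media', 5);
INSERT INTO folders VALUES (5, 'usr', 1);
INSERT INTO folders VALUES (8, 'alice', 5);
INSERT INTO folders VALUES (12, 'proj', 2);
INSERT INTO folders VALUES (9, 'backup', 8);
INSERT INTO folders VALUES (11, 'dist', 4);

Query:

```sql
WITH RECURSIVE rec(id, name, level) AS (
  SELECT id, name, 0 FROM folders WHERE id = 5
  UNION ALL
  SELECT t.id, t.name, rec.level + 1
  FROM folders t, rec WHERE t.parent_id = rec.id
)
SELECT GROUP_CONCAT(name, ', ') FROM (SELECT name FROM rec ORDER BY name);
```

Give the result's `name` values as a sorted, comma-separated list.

alice, backup, media, usr

Base: id=5 (usr) at level 0.
Iteration 1: rows with parent_id in {5} -> media (id 7, level 1), alice (id 8, level 1).
Iteration 2: rows with parent_id in {7,8} -> backup (id 9, level 2).
Iteration 3: no rows with parent_id in {9}; recursion stops.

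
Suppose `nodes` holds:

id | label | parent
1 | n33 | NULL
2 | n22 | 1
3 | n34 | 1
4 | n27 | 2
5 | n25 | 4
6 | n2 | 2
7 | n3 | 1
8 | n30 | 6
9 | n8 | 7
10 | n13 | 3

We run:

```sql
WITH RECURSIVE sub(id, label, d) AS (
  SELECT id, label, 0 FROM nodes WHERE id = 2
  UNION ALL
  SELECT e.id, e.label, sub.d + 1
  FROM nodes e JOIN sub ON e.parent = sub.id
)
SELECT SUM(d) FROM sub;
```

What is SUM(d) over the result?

Base: id=2 (n22) at d 0.
Iteration 1: rows with parent in {2} -> n27 (id 4, d 1), n2 (id 6, d 1).
Iteration 2: rows with parent in {4,6} -> n25 (id 5, d 2), n30 (id 8, d 2).
Iteration 3: no rows with parent in {5,8}; recursion stops.
SUM(d) = 0 + 1 + 1 + 2 + 2 = 6.

6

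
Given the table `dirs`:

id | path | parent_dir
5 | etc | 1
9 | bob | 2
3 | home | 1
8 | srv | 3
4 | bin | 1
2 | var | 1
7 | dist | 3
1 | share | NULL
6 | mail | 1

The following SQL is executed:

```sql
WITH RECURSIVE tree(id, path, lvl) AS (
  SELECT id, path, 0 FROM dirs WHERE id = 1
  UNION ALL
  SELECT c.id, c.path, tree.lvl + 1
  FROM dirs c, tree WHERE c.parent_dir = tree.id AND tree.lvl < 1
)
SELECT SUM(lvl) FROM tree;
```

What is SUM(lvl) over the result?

Base: id=1 (share) at lvl 0.
Iteration 1: rows with parent_dir in {1} -> var (id 2, lvl 1), home (id 3, lvl 1), bin (id 4, lvl 1), etc (id 5, lvl 1), mail (id 6, lvl 1).
Iteration 2: lvl < 1 fails for all current rows; recursion stops.
SUM(lvl) = 0 + 1 + 1 + 1 + 1 + 1 = 5.

5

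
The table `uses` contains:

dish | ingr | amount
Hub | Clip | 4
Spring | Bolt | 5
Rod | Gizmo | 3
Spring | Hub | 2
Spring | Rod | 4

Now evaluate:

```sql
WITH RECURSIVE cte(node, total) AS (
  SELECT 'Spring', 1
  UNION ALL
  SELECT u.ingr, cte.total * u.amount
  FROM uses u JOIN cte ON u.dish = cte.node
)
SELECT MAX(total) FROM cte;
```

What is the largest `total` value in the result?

12

Base: (Spring, total=1).
Iteration 1: components of {Spring} -> Bolt = 1*5 = 5, Hub = 1*2 = 2, Rod = 1*4 = 4.
Iteration 2: components of {Bolt,Hub,Rod} -> Clip = 2*4 = 8, Gizmo = 4*3 = 12.
Iteration 3: no further components; recursion stops.
total values: 1, 4, 2, 5, 12, 8; the maximum is 12.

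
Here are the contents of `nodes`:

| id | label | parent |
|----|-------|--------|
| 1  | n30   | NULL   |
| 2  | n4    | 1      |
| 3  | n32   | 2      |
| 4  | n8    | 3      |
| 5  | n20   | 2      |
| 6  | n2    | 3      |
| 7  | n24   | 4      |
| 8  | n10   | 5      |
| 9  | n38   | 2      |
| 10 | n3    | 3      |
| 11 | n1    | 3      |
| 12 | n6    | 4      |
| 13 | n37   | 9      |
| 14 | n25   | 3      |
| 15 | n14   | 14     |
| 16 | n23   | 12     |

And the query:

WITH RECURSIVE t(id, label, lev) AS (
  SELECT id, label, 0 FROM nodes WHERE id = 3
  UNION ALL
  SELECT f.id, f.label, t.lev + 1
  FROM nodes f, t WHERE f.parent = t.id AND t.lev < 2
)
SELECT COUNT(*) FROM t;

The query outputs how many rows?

Base: id=3 (n32) at lev 0.
Iteration 1: rows with parent in {3} -> n8 (id 4, lev 1), n2 (id 6, lev 1), n3 (id 10, lev 1), n1 (id 11, lev 1), n25 (id 14, lev 1).
Iteration 2: rows with parent in {4,6,10,11,14} -> n24 (id 7, lev 2), n6 (id 12, lev 2), n14 (id 15, lev 2).
Iteration 3: lev < 2 fails for all current rows; recursion stops.
Total rows emitted: 9.

9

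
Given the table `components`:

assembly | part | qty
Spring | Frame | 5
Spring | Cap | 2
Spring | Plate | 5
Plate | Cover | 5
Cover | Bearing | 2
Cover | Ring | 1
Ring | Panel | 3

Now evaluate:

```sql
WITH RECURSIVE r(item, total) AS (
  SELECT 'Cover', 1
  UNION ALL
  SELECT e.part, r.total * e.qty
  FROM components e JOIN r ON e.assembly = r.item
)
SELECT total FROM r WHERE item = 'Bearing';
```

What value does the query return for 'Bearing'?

Base: (Cover, total=1).
Iteration 1: components of {Cover} -> Bearing = 1*2 = 2, Ring = 1*1 = 1.
Iteration 2: components of {Bearing,Ring} -> Panel = 1*3 = 3.
Iteration 3: no further components; recursion stops.

2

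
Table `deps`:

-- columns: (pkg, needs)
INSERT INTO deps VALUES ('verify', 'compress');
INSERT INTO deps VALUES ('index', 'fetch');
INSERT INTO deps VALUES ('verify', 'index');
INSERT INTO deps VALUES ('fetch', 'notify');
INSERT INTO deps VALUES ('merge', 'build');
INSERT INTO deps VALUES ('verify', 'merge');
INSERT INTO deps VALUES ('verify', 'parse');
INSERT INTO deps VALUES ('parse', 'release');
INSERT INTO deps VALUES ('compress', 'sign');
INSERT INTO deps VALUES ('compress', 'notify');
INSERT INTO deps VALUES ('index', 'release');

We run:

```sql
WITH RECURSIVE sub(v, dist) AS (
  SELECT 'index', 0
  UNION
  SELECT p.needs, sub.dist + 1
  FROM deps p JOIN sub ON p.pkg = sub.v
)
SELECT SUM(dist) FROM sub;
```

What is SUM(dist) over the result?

4

Base: (index, dist=0).
Iteration 1: edges from {index} -> (fetch, dist=1), (release, dist=1).
Iteration 2: edges from {fetch,release} -> (notify, dist=2).
Iteration 3: no outgoing edges from {notify}; recursion stops.
SUM(dist) = 0 + 1 + 1 + 2 = 4.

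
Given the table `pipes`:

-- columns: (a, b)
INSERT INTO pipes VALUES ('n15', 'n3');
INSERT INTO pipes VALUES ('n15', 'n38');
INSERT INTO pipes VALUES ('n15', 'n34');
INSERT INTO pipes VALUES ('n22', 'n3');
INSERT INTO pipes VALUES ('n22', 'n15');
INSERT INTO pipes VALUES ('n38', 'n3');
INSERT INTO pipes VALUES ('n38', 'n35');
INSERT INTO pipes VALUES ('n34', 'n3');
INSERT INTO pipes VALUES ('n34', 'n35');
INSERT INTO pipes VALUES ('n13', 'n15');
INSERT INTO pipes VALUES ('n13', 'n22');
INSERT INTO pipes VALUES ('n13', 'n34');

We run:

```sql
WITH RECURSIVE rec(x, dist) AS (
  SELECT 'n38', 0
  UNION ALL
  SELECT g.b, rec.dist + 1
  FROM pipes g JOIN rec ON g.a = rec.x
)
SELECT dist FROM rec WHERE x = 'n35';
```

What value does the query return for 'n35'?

Base: (n38, dist=0).
Iteration 1: edges from {n38} -> (n3, dist=1), (n35, dist=1).
Iteration 2: no outgoing edges from {n3,n35}; recursion stops.

1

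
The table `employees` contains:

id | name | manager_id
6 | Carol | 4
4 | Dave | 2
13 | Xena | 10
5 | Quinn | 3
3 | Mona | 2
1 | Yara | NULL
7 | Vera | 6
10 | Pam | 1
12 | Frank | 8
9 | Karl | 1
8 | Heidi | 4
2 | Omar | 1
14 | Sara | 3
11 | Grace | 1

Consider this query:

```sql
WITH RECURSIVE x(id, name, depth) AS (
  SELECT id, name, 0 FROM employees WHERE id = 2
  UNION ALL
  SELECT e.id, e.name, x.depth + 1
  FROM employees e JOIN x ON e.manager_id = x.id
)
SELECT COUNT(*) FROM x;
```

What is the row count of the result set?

9

Base: id=2 (Omar) at depth 0.
Iteration 1: rows with manager_id in {2} -> Mona (id 3, depth 1), Dave (id 4, depth 1).
Iteration 2: rows with manager_id in {3,4} -> Quinn (id 5, depth 2), Carol (id 6, depth 2), Heidi (id 8, depth 2), Sara (id 14, depth 2).
Iteration 3: rows with manager_id in {5,6,8,14} -> Vera (id 7, depth 3), Frank (id 12, depth 3).
Iteration 4: no rows with manager_id in {7,12}; recursion stops.
Total rows emitted: 9.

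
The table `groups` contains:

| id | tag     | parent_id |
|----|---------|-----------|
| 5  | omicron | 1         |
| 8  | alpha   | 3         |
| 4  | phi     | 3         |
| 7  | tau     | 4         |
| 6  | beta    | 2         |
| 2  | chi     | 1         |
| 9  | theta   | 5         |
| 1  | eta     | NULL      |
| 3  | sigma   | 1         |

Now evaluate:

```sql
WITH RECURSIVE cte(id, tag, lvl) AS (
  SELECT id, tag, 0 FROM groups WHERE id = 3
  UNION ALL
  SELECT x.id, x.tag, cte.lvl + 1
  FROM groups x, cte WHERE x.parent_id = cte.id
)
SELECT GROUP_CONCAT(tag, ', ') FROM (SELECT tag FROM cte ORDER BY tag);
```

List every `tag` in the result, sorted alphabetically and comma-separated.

alpha, phi, sigma, tau

Base: id=3 (sigma) at lvl 0.
Iteration 1: rows with parent_id in {3} -> phi (id 4, lvl 1), alpha (id 8, lvl 1).
Iteration 2: rows with parent_id in {4,8} -> tau (id 7, lvl 2).
Iteration 3: no rows with parent_id in {7}; recursion stops.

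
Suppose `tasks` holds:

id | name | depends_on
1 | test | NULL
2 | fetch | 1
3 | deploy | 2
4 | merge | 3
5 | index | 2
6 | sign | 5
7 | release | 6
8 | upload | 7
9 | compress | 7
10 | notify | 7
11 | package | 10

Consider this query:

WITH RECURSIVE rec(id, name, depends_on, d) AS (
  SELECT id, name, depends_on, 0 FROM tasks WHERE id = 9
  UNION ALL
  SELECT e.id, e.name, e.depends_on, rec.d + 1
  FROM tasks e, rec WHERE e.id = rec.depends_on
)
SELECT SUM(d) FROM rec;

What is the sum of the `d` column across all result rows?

15

Base: id=9 (compress), depends_on=7, d 0.
Iteration 1: join on id=7 -> release (id 7, depends_on=6, d 1).
Iteration 2: join on id=6 -> sign (id 6, depends_on=5, d 2).
Iteration 3: join on id=5 -> index (id 5, depends_on=2, d 3).
Iteration 4: join on id=2 -> fetch (id 2, depends_on=1, d 4).
Iteration 5: join on id=1 -> test (id 1, depends_on=NULL, d 5).
Iteration 6: depends_on is NULL; no match; recursion stops.
SUM(d) = 0 + 1 + 2 + 3 + 4 + 5 = 15.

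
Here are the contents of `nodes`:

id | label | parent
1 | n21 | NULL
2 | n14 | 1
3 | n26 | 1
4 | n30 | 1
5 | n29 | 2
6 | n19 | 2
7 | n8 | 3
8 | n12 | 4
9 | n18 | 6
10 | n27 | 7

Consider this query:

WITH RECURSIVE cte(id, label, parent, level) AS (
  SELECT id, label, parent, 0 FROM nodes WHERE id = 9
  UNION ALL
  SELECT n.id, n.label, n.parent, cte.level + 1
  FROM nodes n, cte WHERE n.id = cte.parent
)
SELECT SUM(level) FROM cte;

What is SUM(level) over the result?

6

Base: id=9 (n18), parent=6, level 0.
Iteration 1: join on id=6 -> n19 (id 6, parent=2, level 1).
Iteration 2: join on id=2 -> n14 (id 2, parent=1, level 2).
Iteration 3: join on id=1 -> n21 (id 1, parent=NULL, level 3).
Iteration 4: parent is NULL; no match; recursion stops.
SUM(level) = 0 + 1 + 2 + 3 = 6.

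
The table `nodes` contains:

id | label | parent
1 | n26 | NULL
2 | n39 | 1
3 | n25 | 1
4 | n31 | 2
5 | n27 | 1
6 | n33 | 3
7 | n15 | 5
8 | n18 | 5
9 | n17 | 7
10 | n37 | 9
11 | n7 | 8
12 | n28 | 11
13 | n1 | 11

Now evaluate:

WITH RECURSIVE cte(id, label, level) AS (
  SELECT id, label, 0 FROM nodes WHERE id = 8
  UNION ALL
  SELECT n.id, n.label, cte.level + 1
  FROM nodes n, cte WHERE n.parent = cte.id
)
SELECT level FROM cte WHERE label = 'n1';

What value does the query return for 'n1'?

Base: id=8 (n18) at level 0.
Iteration 1: rows with parent in {8} -> n7 (id 11, level 1).
Iteration 2: rows with parent in {11} -> n28 (id 12, level 2), n1 (id 13, level 2).
Iteration 3: no rows with parent in {12,13}; recursion stops.

2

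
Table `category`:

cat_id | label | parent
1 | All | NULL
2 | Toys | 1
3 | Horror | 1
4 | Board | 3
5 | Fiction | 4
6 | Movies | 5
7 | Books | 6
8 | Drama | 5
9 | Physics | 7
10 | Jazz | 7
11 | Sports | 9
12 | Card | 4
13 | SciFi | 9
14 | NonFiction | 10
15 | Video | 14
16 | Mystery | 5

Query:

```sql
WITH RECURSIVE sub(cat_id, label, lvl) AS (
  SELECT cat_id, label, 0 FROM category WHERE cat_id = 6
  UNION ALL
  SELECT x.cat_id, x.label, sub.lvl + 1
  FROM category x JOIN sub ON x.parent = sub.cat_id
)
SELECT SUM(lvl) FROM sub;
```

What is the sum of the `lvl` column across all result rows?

18

Base: cat_id=6 (Movies) at lvl 0.
Iteration 1: rows with parent in {6} -> Books (id 7, lvl 1).
Iteration 2: rows with parent in {7} -> Physics (id 9, lvl 2), Jazz (id 10, lvl 2).
Iteration 3: rows with parent in {9,10} -> Sports (id 11, lvl 3), SciFi (id 13, lvl 3), NonFiction (id 14, lvl 3).
Iteration 4: rows with parent in {11,13,14} -> Video (id 15, lvl 4).
Iteration 5: no rows with parent in {15}; recursion stops.
SUM(lvl) = 0 + 1 + 2 + 2 + 3 + 3 + 3 + 4 = 18.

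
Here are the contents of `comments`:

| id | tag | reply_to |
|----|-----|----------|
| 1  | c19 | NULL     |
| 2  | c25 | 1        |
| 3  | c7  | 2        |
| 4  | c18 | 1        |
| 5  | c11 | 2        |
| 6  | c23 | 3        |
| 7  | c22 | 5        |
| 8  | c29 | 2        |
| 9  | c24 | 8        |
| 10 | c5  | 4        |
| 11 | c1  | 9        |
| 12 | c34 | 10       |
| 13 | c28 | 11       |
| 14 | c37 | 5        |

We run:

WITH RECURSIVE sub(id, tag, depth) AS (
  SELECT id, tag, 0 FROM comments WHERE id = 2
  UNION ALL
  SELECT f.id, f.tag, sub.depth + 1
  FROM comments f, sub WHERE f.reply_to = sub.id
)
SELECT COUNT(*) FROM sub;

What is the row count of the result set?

10

Base: id=2 (c25) at depth 0.
Iteration 1: rows with reply_to in {2} -> c7 (id 3, depth 1), c11 (id 5, depth 1), c29 (id 8, depth 1).
Iteration 2: rows with reply_to in {3,5,8} -> c23 (id 6, depth 2), c22 (id 7, depth 2), c24 (id 9, depth 2), c37 (id 14, depth 2).
Iteration 3: rows with reply_to in {6,7,9,14} -> c1 (id 11, depth 3).
Iteration 4: rows with reply_to in {11} -> c28 (id 13, depth 4).
Iteration 5: no rows with reply_to in {13}; recursion stops.
Total rows emitted: 10.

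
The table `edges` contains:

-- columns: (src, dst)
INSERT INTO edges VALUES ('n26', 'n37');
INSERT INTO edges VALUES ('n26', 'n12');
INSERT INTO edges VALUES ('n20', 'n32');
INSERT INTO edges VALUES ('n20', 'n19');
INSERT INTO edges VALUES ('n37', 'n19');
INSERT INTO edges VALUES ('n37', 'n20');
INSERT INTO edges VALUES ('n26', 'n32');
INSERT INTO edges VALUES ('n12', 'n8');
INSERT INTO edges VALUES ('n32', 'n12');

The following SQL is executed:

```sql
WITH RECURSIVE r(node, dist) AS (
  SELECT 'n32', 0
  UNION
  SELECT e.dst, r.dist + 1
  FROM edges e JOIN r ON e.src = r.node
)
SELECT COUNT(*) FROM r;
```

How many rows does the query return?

3

Base: (n32, dist=0).
Iteration 1: edges from {n32} -> (n12, dist=1).
Iteration 2: edges from {n12} -> (n8, dist=2).
Iteration 3: no outgoing edges from {n8}; recursion stops.
Total rows emitted: 3.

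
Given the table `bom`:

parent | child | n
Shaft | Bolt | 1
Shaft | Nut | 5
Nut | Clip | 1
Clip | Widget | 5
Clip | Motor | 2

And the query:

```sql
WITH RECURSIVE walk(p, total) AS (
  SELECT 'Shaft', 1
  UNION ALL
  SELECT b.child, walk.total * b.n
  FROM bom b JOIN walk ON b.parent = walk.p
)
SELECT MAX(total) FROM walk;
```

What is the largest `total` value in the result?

Base: (Shaft, total=1).
Iteration 1: components of {Shaft} -> Bolt = 1*1 = 1, Nut = 1*5 = 5.
Iteration 2: components of {Bolt,Nut} -> Clip = 5*1 = 5.
Iteration 3: components of {Clip} -> Motor = 5*2 = 10, Widget = 5*5 = 25.
Iteration 4: no further components; recursion stops.
total values: 1, 1, 5, 5, 25, 10; the maximum is 25.

25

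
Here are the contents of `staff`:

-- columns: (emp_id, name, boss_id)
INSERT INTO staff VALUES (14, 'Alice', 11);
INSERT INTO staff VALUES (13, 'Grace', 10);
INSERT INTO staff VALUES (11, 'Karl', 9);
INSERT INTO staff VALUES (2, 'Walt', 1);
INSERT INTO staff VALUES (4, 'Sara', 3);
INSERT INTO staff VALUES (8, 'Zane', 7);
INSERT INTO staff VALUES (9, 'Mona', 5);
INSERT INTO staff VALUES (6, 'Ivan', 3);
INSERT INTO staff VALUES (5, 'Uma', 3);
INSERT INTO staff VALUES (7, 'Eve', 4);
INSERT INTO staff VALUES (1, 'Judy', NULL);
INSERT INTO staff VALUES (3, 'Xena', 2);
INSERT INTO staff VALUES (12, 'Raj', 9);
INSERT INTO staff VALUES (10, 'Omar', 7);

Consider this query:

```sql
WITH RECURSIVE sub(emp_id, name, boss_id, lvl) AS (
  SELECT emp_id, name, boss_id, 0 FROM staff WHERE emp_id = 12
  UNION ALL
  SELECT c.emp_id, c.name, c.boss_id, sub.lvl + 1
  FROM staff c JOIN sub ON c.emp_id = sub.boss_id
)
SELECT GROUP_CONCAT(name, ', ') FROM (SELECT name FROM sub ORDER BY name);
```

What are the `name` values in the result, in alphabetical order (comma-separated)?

Judy, Mona, Raj, Uma, Walt, Xena

Base: emp_id=12 (Raj), boss_id=9, lvl 0.
Iteration 1: join on emp_id=9 -> Mona (id 9, boss_id=5, lvl 1).
Iteration 2: join on emp_id=5 -> Uma (id 5, boss_id=3, lvl 2).
Iteration 3: join on emp_id=3 -> Xena (id 3, boss_id=2, lvl 3).
Iteration 4: join on emp_id=2 -> Walt (id 2, boss_id=1, lvl 4).
Iteration 5: join on emp_id=1 -> Judy (id 1, boss_id=NULL, lvl 5).
Iteration 6: boss_id is NULL; no match; recursion stops.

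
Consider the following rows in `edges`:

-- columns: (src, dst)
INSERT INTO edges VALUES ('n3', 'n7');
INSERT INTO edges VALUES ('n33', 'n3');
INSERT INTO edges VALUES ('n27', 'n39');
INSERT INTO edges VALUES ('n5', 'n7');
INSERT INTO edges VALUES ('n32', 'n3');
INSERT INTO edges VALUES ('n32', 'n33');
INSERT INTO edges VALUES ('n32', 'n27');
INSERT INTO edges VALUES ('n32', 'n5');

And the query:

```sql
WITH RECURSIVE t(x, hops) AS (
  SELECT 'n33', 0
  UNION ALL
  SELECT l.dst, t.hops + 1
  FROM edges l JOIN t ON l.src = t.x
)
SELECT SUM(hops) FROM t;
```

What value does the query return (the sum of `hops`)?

Base: (n33, hops=0).
Iteration 1: edges from {n33} -> (n3, hops=1).
Iteration 2: edges from {n3} -> (n7, hops=2).
Iteration 3: no outgoing edges from {n7}; recursion stops.
SUM(hops) = 0 + 1 + 2 = 3.

3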